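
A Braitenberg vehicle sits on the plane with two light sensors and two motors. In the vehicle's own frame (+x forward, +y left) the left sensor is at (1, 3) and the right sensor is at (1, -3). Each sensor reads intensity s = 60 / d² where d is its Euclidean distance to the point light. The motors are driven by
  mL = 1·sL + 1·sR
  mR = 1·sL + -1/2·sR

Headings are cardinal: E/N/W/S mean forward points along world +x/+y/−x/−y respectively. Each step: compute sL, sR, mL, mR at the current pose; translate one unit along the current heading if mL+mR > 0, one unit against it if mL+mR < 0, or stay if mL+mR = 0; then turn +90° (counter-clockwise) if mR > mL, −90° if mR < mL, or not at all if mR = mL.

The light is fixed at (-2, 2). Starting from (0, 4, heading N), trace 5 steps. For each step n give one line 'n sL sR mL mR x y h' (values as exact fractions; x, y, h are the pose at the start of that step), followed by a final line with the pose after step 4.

0 6 30/17 132/17 87/17 0 4 N
1 4/3 20/3 8 -2 0 5 E
2 3/2 15 33/2 -6 1 5 S
3 12 60/29 408/29 318/29 1 4 W
4 6 30/17 132/17 87/17 0 4 N
final 0 5 E

n=0: pose=(0,4,N); sL=6, sR=30/17; mL=132/17, mR=87/17; mL+mR=219/17 → advance +1; mR−mL=-45/17 → turn -1·90°
n=1: pose=(0,5,E); sL=4/3, sR=20/3; mL=8, mR=-2; mL+mR=6 → advance +1; mR−mL=-10 → turn -1·90°
n=2: pose=(1,5,S); sL=3/2, sR=15; mL=33/2, mR=-6; mL+mR=21/2 → advance +1; mR−mL=-45/2 → turn -1·90°
n=3: pose=(1,4,W); sL=12, sR=60/29; mL=408/29, mR=318/29; mL+mR=726/29 → advance +1; mR−mL=-90/29 → turn -1·90°
n=4: pose=(0,4,N); sL=6, sR=30/17; mL=132/17, mR=87/17; mL+mR=219/17 → advance +1; mR−mL=-45/17 → turn -1·90°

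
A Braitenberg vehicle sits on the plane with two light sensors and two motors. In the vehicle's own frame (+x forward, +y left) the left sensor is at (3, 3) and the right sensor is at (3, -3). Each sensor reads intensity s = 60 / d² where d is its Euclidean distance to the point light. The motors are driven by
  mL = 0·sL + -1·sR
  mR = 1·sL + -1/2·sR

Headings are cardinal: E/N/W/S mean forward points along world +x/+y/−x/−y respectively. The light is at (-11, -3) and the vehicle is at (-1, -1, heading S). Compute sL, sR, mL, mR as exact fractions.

6/17 6/5 -6/5 -21/85

left sensor world pos  = (2, -4); dL² = 170
right sensor world pos = (-4, -4); dR² = 50
sL = 60/170 = 6/17
sR = 60/50 = 6/5
mL = 0·sL + -1·sR = -6/5
mR = 1·sL + -1/2·sR = -21/85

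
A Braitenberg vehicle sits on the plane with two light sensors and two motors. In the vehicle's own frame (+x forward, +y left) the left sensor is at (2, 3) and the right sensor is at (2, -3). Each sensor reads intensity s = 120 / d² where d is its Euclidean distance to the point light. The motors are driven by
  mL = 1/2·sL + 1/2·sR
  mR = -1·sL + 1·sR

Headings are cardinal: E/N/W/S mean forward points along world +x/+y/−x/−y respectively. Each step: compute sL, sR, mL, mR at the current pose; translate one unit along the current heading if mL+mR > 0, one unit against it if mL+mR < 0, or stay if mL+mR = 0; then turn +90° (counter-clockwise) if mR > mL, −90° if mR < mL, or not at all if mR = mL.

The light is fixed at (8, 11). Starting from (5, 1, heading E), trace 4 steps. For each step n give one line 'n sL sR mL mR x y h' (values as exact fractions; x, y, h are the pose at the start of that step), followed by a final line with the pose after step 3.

n=0: pose=(5,1,E); sL=12/5, sR=12/17; mL=132/85, mR=-144/85; mL+mR=-12/85 → advance -1; mR−mL=-276/85 → turn -1·90°
n=1: pose=(4,1,S); sL=24/29, sR=120/193; mL=4056/5597, mR=-1152/5597; mL+mR=2904/5597 → advance +1; mR−mL=-5208/5597 → turn -1·90°
n=2: pose=(4,0,W); sL=15/29, sR=6/5; mL=249/290, mR=99/145; mL+mR=447/290 → advance +1; mR−mL=-51/290 → turn -1·90°
n=3: pose=(3,0,N); sL=24/29, sR=24/17; mL=552/493, mR=288/493; mL+mR=840/493 → advance +1; mR−mL=-264/493 → turn -1·90°

0 12/5 12/17 132/85 -144/85 5 1 E
1 24/29 120/193 4056/5597 -1152/5597 4 1 S
2 15/29 6/5 249/290 99/145 4 0 W
3 24/29 24/17 552/493 288/493 3 0 N
final 3 1 E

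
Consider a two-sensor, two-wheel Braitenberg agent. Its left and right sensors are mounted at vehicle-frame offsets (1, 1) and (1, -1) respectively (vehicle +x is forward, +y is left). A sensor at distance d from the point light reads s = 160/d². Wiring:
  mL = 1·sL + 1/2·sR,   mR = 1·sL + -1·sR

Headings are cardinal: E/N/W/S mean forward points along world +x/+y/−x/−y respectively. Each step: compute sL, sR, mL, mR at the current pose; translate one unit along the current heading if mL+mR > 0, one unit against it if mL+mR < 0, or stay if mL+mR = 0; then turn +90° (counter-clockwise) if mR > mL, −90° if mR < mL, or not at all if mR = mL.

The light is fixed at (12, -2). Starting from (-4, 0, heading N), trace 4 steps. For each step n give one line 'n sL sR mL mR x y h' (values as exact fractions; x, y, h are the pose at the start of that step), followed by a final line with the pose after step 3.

n=0: pose=(-4,0,N); sL=80/149, sR=80/117; mL=15320/17433, mR=-2560/17433; mL+mR=12760/17433 → advance +1; mR−mL=-40/39 → turn -1·90°
n=1: pose=(-4,1,E); sL=160/241, sR=160/229; mL=55920/55189, mR=-1920/55189; mL+mR=54000/55189 → advance +1; mR−mL=-240/229 → turn -1·90°
n=2: pose=(-3,1,S); sL=4/5, sR=8/13; mL=72/65, mR=12/65; mL+mR=84/65 → advance +1; mR−mL=-12/13 → turn -1·90°
n=3: pose=(-3,0,W); sL=160/257, sR=32/53; mL=12592/13621, mR=256/13621; mL+mR=12848/13621 → advance +1; mR−mL=-48/53 → turn -1·90°

0 80/149 80/117 15320/17433 -2560/17433 -4 0 N
1 160/241 160/229 55920/55189 -1920/55189 -4 1 E
2 4/5 8/13 72/65 12/65 -3 1 S
3 160/257 32/53 12592/13621 256/13621 -3 0 W
final -4 0 N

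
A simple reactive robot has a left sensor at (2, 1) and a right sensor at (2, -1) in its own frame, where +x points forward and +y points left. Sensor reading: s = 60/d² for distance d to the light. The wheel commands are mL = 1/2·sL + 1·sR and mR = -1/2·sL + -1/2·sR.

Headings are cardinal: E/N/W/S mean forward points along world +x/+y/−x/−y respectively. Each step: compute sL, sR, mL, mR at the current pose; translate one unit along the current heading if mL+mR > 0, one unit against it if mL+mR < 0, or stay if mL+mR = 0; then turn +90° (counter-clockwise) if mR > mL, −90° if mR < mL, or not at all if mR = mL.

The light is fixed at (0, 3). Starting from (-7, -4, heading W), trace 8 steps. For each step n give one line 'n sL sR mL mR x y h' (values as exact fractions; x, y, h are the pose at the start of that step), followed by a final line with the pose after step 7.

n=0: pose=(-7,-4,W); sL=12/29, sR=20/39; mL=814/1131, mR=-524/1131; mL+mR=10/39 → advance +1; mR−mL=-446/377 → turn -1·90°
n=1: pose=(-8,-4,N); sL=30/53, sR=30/37; mL=2145/1961, mR=-1350/1961; mL+mR=15/37 → advance +1; mR−mL=-3495/1961 → turn -1·90°
n=2: pose=(-8,-3,E); sL=60/61, sR=12/17; mL=1242/1037, mR=-876/1037; mL+mR=6/17 → advance +1; mR−mL=-2118/1037 → turn -1·90°
n=3: pose=(-7,-3,S); sL=3/5, sR=15/32; mL=123/160, mR=-171/320; mL+mR=15/64 → advance +1; mR−mL=-417/320 → turn -1·90°
n=4: pose=(-7,-4,W); sL=12/29, sR=20/39; mL=814/1131, mR=-524/1131; mL+mR=10/39 → advance +1; mR−mL=-446/377 → turn -1·90°
n=5: pose=(-8,-4,N); sL=30/53, sR=30/37; mL=2145/1961, mR=-1350/1961; mL+mR=15/37 → advance +1; mR−mL=-3495/1961 → turn -1·90°
n=6: pose=(-8,-3,E); sL=60/61, sR=12/17; mL=1242/1037, mR=-876/1037; mL+mR=6/17 → advance +1; mR−mL=-2118/1037 → turn -1·90°
n=7: pose=(-7,-3,S); sL=3/5, sR=15/32; mL=123/160, mR=-171/320; mL+mR=15/64 → advance +1; mR−mL=-417/320 → turn -1·90°

0 12/29 20/39 814/1131 -524/1131 -7 -4 W
1 30/53 30/37 2145/1961 -1350/1961 -8 -4 N
2 60/61 12/17 1242/1037 -876/1037 -8 -3 E
3 3/5 15/32 123/160 -171/320 -7 -3 S
4 12/29 20/39 814/1131 -524/1131 -7 -4 W
5 30/53 30/37 2145/1961 -1350/1961 -8 -4 N
6 60/61 12/17 1242/1037 -876/1037 -8 -3 E
7 3/5 15/32 123/160 -171/320 -7 -3 S
final -7 -4 W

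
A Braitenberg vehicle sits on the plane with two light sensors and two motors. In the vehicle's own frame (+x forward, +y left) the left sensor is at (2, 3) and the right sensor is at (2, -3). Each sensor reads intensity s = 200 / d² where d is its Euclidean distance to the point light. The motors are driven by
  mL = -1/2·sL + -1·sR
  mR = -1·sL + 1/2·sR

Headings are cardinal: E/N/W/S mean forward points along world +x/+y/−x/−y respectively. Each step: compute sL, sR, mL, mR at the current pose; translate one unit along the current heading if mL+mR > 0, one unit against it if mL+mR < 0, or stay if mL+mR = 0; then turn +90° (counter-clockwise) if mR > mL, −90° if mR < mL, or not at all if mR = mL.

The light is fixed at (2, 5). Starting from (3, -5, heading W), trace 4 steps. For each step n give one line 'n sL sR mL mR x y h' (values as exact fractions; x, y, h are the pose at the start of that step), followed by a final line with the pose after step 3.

n=0: pose=(3,-5,W); sL=20/17, sR=4; mL=-78/17, mR=14/17; mL+mR=-64/17 → advance -1; mR−mL=92/17 → turn +1·90°
n=1: pose=(4,-5,S); sL=200/169, sR=40/29; mL=-9660/4901, mR=-2420/4901; mL+mR=-12080/4901 → advance -1; mR−mL=7240/4901 → turn +1·90°
n=2: pose=(4,-4,E); sL=50/13, sR=5/4; mL=-165/52, mR=-335/104; mL+mR=-665/104 → advance -1; mR−mL=-5/104 → turn -1·90°
n=3: pose=(3,-4,S); sL=200/137, sR=8/5; mL=-1596/685, mR=-452/685; mL+mR=-2048/685 → advance -1; mR−mL=1144/685 → turn +1·90°

0 20/17 4 -78/17 14/17 3 -5 W
1 200/169 40/29 -9660/4901 -2420/4901 4 -5 S
2 50/13 5/4 -165/52 -335/104 4 -4 E
3 200/137 8/5 -1596/685 -452/685 3 -4 S
final 3 -3 E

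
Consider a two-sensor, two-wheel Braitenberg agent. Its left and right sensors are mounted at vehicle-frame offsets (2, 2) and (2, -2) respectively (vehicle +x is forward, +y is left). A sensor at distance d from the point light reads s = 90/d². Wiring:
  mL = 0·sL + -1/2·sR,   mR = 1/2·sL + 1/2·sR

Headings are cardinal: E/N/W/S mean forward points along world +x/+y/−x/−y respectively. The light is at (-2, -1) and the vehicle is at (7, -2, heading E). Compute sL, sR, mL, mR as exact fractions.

45/61 9/13 -9/26 567/793

left sensor world pos  = (9, 0); dL² = 122
right sensor world pos = (9, -4); dR² = 130
sL = 90/122 = 45/61
sR = 90/130 = 9/13
mL = 0·sL + -1/2·sR = -9/26
mR = 1/2·sL + 1/2·sR = 567/793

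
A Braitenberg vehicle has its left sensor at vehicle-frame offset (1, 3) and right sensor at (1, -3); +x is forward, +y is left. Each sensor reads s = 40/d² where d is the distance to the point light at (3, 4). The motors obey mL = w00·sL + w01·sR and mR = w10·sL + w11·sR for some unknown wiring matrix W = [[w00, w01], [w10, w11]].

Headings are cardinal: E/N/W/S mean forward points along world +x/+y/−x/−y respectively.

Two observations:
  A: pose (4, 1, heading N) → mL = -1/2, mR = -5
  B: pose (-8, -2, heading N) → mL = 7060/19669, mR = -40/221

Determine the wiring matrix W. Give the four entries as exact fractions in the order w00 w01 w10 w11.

-1/2 1 -1 0

obs A: pose=(4,1,N) → sL=5, sR=2, mL=-1/2, mR=-5
obs B: pose=(-8,-2,N) → sL=40/221, sR=40/89, mL=7060/19669, mR=-40/221
sensor matrix S = [[5, 2], [40/221, 40/89]]; det S = 37080/19669
solve [mL_A; mL_B] = S·[w00; w01] and [mR_A; mR_B] = S·[w10; w11]:
  w00 = -1/2, w01 = 1, w10 = -1, w11 = 0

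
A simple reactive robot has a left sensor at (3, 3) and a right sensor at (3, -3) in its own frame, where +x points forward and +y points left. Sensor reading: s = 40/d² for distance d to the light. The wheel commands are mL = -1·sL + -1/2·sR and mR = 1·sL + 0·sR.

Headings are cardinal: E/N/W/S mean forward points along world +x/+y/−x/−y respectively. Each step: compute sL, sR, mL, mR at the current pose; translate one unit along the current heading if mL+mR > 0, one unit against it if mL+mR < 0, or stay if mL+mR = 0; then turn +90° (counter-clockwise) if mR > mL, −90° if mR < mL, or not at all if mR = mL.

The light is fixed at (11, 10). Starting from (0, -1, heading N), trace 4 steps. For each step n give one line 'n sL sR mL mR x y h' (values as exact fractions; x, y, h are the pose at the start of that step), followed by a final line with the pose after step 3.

0 2/13 5/16 -129/416 2/13 0 -1 N
1 40/421 40/277 -19500/116617 40/421 0 -2 W
2 20/137 20/197 -5310/26989 20/137 1 -2 S
3 40/113 8/49 -2412/5537 40/113 1 -1 E
final 0 -1 N

n=0: pose=(0,-1,N); sL=2/13, sR=5/16; mL=-129/416, mR=2/13; mL+mR=-5/32 → advance -1; mR−mL=193/416 → turn +1·90°
n=1: pose=(0,-2,W); sL=40/421, sR=40/277; mL=-19500/116617, mR=40/421; mL+mR=-20/277 → advance -1; mR−mL=30580/116617 → turn +1·90°
n=2: pose=(1,-2,S); sL=20/137, sR=20/197; mL=-5310/26989, mR=20/137; mL+mR=-10/197 → advance -1; mR−mL=9250/26989 → turn +1·90°
n=3: pose=(1,-1,E); sL=40/113, sR=8/49; mL=-2412/5537, mR=40/113; mL+mR=-4/49 → advance -1; mR−mL=4372/5537 → turn +1·90°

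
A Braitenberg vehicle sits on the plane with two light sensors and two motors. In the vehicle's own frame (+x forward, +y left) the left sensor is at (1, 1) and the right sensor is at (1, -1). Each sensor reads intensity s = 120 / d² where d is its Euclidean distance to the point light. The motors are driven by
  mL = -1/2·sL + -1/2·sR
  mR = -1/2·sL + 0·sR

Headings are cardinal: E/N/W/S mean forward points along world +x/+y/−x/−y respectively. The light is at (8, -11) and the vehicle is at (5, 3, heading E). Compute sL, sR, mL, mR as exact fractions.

left sensor world pos  = (6, 4); dL² = 229
right sensor world pos = (6, 2); dR² = 173
sL = 120/229 = 120/229
sR = 120/173 = 120/173
mL = -1/2·sL + -1/2·sR = -24120/39617
mR = -1/2·sL + 0·sR = -60/229

120/229 120/173 -24120/39617 -60/229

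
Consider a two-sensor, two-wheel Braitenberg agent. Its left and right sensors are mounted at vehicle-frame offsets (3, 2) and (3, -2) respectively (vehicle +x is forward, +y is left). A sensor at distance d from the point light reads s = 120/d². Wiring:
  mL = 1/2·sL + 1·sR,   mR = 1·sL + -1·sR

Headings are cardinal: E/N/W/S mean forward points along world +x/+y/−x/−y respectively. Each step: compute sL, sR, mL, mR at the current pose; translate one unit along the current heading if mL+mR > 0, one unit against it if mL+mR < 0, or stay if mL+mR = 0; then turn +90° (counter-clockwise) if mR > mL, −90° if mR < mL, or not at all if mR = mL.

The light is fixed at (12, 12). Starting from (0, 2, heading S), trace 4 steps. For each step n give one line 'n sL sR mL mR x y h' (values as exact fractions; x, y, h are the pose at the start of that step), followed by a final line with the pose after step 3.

0 120/269 24/73 10836/19637 2304/19637 0 2 S
1 60/197 20/51 5470/10047 -880/10047 0 1 W
2 120/289 24/37 9156/10693 -2496/10693 -1 1 N
3 30/41 30/61 2145/2501 600/2501 -1 2 E
final 0 2 S

n=0: pose=(0,2,S); sL=120/269, sR=24/73; mL=10836/19637, mR=2304/19637; mL+mR=180/269 → advance +1; mR−mL=-8532/19637 → turn -1·90°
n=1: pose=(0,1,W); sL=60/197, sR=20/51; mL=5470/10047, mR=-880/10047; mL+mR=90/197 → advance +1; mR−mL=-6350/10047 → turn -1·90°
n=2: pose=(-1,1,N); sL=120/289, sR=24/37; mL=9156/10693, mR=-2496/10693; mL+mR=180/289 → advance +1; mR−mL=-11652/10693 → turn -1·90°
n=3: pose=(-1,2,E); sL=30/41, sR=30/61; mL=2145/2501, mR=600/2501; mL+mR=45/41 → advance +1; mR−mL=-1545/2501 → turn -1·90°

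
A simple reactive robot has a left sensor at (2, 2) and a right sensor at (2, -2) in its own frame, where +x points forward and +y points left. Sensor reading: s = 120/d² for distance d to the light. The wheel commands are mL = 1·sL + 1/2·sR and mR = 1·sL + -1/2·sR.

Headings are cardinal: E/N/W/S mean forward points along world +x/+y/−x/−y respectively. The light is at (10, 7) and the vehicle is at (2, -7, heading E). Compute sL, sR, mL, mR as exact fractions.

2/3 30/73 191/219 101/219

left sensor world pos  = (4, -5); dL² = 180
right sensor world pos = (4, -9); dR² = 292
sL = 120/180 = 2/3
sR = 120/292 = 30/73
mL = 1·sL + 1/2·sR = 191/219
mR = 1·sL + -1/2·sR = 101/219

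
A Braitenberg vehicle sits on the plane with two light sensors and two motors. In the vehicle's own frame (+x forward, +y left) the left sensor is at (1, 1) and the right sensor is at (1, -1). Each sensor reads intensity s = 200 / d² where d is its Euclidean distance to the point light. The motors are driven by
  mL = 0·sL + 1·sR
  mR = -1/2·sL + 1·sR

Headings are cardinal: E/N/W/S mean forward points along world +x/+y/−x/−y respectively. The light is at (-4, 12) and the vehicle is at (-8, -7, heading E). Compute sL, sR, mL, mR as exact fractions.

left sensor world pos  = (-7, -6); dL² = 333
right sensor world pos = (-7, -8); dR² = 409
sL = 200/333 = 200/333
sR = 200/409 = 200/409
mL = 0·sL + 1·sR = 200/409
mR = -1/2·sL + 1·sR = 25700/136197

200/333 200/409 200/409 25700/136197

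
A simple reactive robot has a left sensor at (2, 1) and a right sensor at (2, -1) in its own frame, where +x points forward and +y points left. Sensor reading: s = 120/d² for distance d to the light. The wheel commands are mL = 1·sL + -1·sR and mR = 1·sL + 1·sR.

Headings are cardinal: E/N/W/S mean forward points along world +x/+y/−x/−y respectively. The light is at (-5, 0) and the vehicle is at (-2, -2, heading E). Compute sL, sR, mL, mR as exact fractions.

60/13 60/17 240/221 1800/221

left sensor world pos  = (0, -1); dL² = 26
right sensor world pos = (0, -3); dR² = 34
sL = 120/26 = 60/13
sR = 120/34 = 60/17
mL = 1·sL + -1·sR = 240/221
mR = 1·sL + 1·sR = 1800/221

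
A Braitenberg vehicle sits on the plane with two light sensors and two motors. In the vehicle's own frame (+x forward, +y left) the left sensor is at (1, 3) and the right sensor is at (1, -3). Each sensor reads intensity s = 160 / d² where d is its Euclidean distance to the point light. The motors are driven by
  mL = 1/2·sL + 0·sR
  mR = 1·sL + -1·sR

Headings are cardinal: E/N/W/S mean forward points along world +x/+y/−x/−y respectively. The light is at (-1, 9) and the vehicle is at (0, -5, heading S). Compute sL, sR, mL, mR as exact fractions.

left sensor world pos  = (3, -6); dL² = 241
right sensor world pos = (-3, -6); dR² = 229
sL = 160/241 = 160/241
sR = 160/229 = 160/229
mL = 1/2·sL + 0·sR = 80/241
mR = 1·sL + -1·sR = -1920/55189

160/241 160/229 80/241 -1920/55189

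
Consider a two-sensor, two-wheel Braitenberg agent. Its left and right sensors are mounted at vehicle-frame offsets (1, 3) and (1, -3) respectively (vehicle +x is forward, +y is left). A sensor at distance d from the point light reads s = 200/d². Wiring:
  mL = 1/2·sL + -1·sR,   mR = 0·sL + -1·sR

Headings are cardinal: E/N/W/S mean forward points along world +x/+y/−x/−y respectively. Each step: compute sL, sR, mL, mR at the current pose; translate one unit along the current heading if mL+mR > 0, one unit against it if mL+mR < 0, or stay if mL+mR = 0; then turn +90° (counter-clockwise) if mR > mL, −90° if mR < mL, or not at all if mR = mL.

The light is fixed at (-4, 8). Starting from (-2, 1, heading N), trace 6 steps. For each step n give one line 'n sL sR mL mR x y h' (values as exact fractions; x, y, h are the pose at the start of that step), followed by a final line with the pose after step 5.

n=0: pose=(-2,1,N); sL=200/37, sR=200/61; mL=-1300/2257, mR=-200/61; mL+mR=-8700/2257 → advance -1; mR−mL=-100/37 → turn -1·90°
n=1: pose=(-2,0,E); sL=100/17, sR=20/13; mL=310/221, mR=-20/13; mL+mR=-30/221 → advance -1; mR−mL=-50/17 → turn -1·90°
n=2: pose=(-3,0,S); sL=200/97, sR=40/17; mL=-2180/1649, mR=-40/17; mL+mR=-6060/1649 → advance -1; mR−mL=-100/97 → turn -1·90°
n=3: pose=(-3,1,W); sL=2, sR=25/2; mL=-23/2, mR=-25/2; mL+mR=-24 → advance -1; mR−mL=-1 → turn -1·90°
n=4: pose=(-2,1,N); sL=200/37, sR=200/61; mL=-1300/2257, mR=-200/61; mL+mR=-8700/2257 → advance -1; mR−mL=-100/37 → turn -1·90°
n=5: pose=(-2,0,E); sL=100/17, sR=20/13; mL=310/221, mR=-20/13; mL+mR=-30/221 → advance -1; mR−mL=-50/17 → turn -1·90°

0 200/37 200/61 -1300/2257 -200/61 -2 1 N
1 100/17 20/13 310/221 -20/13 -2 0 E
2 200/97 40/17 -2180/1649 -40/17 -3 0 S
3 2 25/2 -23/2 -25/2 -3 1 W
4 200/37 200/61 -1300/2257 -200/61 -2 1 N
5 100/17 20/13 310/221 -20/13 -2 0 E
final -3 0 S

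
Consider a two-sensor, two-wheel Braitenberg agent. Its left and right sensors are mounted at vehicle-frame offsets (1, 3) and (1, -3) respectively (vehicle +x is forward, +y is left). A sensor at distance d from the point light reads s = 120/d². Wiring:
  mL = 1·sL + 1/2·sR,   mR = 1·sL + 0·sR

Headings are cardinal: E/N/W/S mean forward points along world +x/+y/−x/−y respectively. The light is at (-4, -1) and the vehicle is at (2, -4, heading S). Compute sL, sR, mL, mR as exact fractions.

left sensor world pos  = (5, -5); dL² = 97
right sensor world pos = (-1, -5); dR² = 25
sL = 120/97 = 120/97
sR = 120/25 = 24/5
mL = 1·sL + 1/2·sR = 1764/485
mR = 1·sL + 0·sR = 120/97

120/97 24/5 1764/485 120/97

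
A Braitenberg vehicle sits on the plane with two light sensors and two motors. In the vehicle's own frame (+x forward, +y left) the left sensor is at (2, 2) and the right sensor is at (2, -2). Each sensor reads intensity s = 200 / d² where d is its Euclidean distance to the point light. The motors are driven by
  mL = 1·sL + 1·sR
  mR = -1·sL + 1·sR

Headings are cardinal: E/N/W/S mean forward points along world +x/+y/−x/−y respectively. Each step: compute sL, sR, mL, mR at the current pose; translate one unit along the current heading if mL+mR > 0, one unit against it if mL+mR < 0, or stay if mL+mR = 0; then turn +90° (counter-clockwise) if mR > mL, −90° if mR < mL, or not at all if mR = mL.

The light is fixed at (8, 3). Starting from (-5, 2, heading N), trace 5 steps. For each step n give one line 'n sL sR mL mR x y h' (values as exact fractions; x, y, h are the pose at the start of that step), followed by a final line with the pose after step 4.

0 100/113 100/61 17400/6893 5200/6893 -5 2 N
1 8/5 8/5 16/5 0 -5 3 E
2 25/13 1 38/13 -12/13 -4 3 S
3 40/41 200/197 16080/8077 320/8077 -4 2 W
4 100/113 100/61 17400/6893 5200/6893 -5 2 N
final -5 3 E

n=0: pose=(-5,2,N); sL=100/113, sR=100/61; mL=17400/6893, mR=5200/6893; mL+mR=200/61 → advance +1; mR−mL=-200/113 → turn -1·90°
n=1: pose=(-5,3,E); sL=8/5, sR=8/5; mL=16/5, mR=0; mL+mR=16/5 → advance +1; mR−mL=-16/5 → turn -1·90°
n=2: pose=(-4,3,S); sL=25/13, sR=1; mL=38/13, mR=-12/13; mL+mR=2 → advance +1; mR−mL=-50/13 → turn -1·90°
n=3: pose=(-4,2,W); sL=40/41, sR=200/197; mL=16080/8077, mR=320/8077; mL+mR=400/197 → advance +1; mR−mL=-80/41 → turn -1·90°
n=4: pose=(-5,2,N); sL=100/113, sR=100/61; mL=17400/6893, mR=5200/6893; mL+mR=200/61 → advance +1; mR−mL=-200/113 → turn -1·90°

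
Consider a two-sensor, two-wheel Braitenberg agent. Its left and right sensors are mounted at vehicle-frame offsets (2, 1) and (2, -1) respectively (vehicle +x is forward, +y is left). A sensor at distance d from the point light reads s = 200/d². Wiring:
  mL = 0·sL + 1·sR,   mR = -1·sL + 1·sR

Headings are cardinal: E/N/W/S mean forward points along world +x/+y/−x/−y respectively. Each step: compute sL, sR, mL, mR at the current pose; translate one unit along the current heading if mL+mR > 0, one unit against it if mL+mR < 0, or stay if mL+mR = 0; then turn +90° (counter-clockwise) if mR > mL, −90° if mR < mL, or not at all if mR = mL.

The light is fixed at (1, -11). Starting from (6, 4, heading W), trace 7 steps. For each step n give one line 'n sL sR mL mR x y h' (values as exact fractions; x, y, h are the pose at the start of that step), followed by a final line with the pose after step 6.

n=0: pose=(6,4,W); sL=40/41, sR=40/53; mL=40/53, mR=-480/2173; mL+mR=1160/2173 → advance +1; mR−mL=-40/41 → turn -1·90°
n=1: pose=(5,4,N); sL=100/149, sR=100/157; mL=100/157, mR=-800/23393; mL+mR=14100/23393 → advance +1; mR−mL=-100/149 → turn -1·90°
n=2: pose=(5,5,E); sL=8/13, sR=200/261; mL=200/261, mR=512/3393; mL+mR=3112/3393 → advance +1; mR−mL=-8/13 → turn -1·90°
n=3: pose=(6,5,S); sL=25/29, sR=50/53; mL=50/53, mR=125/1537; mL+mR=1575/1537 → advance +1; mR−mL=-25/29 → turn -1·90°
n=4: pose=(6,4,W); sL=40/41, sR=40/53; mL=40/53, mR=-480/2173; mL+mR=1160/2173 → advance +1; mR−mL=-40/41 → turn -1·90°
n=5: pose=(5,4,N); sL=100/149, sR=100/157; mL=100/157, mR=-800/23393; mL+mR=14100/23393 → advance +1; mR−mL=-100/149 → turn -1·90°
n=6: pose=(5,5,E); sL=8/13, sR=200/261; mL=200/261, mR=512/3393; mL+mR=3112/3393 → advance +1; mR−mL=-8/13 → turn -1·90°

0 40/41 40/53 40/53 -480/2173 6 4 W
1 100/149 100/157 100/157 -800/23393 5 4 N
2 8/13 200/261 200/261 512/3393 5 5 E
3 25/29 50/53 50/53 125/1537 6 5 S
4 40/41 40/53 40/53 -480/2173 6 4 W
5 100/149 100/157 100/157 -800/23393 5 4 N
6 8/13 200/261 200/261 512/3393 5 5 E
final 6 5 S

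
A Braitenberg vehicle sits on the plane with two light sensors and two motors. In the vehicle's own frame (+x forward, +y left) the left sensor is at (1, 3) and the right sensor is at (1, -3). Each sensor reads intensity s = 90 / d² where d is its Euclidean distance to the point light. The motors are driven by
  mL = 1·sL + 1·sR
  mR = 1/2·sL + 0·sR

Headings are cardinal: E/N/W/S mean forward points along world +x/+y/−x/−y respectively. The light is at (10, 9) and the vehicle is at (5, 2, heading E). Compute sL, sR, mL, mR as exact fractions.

45/16 45/58 1665/464 45/32

left sensor world pos  = (6, 5); dL² = 32
right sensor world pos = (6, -1); dR² = 116
sL = 90/32 = 45/16
sR = 90/116 = 45/58
mL = 1·sL + 1·sR = 1665/464
mR = 1/2·sL + 0·sR = 45/32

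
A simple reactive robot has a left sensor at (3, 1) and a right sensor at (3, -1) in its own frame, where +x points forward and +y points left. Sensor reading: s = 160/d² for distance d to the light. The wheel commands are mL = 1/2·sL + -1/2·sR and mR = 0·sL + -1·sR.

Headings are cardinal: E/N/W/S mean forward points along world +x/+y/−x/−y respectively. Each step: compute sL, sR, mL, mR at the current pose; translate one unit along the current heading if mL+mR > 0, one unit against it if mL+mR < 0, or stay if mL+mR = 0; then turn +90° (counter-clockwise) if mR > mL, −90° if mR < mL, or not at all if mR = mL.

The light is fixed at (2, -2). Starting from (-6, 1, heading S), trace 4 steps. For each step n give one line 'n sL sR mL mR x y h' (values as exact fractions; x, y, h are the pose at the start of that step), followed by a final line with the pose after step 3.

0 160/49 160/81 2560/3969 -160/81 -6 1 S
1 16/13 80/73 64/949 -80/73 -6 2 W
2 160/113 32/17 -448/1921 -32/17 -5 2 N
3 5 8 -3/2 -8 -5 1 E
final -6 1 S

n=0: pose=(-6,1,S); sL=160/49, sR=160/81; mL=2560/3969, mR=-160/81; mL+mR=-1760/1323 → advance -1; mR−mL=-10400/3969 → turn -1·90°
n=1: pose=(-6,2,W); sL=16/13, sR=80/73; mL=64/949, mR=-80/73; mL+mR=-976/949 → advance -1; mR−mL=-1104/949 → turn -1·90°
n=2: pose=(-5,2,N); sL=160/113, sR=32/17; mL=-448/1921, mR=-32/17; mL+mR=-4064/1921 → advance -1; mR−mL=-3168/1921 → turn -1·90°
n=3: pose=(-5,1,E); sL=5, sR=8; mL=-3/2, mR=-8; mL+mR=-19/2 → advance -1; mR−mL=-13/2 → turn -1·90°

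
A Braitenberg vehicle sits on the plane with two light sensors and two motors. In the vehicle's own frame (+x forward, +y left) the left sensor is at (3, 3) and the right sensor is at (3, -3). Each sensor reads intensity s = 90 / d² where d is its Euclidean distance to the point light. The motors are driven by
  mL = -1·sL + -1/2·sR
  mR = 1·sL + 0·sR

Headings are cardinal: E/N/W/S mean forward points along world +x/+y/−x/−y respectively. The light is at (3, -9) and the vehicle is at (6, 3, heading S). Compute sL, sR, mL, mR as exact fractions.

10/13 10/9 -155/117 10/13

left sensor world pos  = (9, 0); dL² = 117
right sensor world pos = (3, 0); dR² = 81
sL = 90/117 = 10/13
sR = 90/81 = 10/9
mL = -1·sL + -1/2·sR = -155/117
mR = 1·sL + 0·sR = 10/13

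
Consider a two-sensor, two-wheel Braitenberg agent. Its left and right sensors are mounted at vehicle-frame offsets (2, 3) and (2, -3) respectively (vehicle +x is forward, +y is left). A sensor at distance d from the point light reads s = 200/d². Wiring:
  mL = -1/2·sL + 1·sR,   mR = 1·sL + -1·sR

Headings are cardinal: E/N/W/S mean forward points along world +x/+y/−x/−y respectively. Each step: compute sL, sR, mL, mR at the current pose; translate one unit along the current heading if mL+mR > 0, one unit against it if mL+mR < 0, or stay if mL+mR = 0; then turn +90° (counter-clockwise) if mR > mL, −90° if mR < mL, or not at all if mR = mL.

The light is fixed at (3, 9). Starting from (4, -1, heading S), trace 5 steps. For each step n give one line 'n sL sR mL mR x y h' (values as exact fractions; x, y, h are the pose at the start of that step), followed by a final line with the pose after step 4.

n=0: pose=(4,-1,S); sL=5/4, sR=50/37; mL=215/296, mR=-15/148; mL+mR=5/8 → advance +1; mR−mL=-245/296 → turn -1·90°
n=1: pose=(4,-2,W); sL=200/197, sR=40/13; mL=6580/2561, mR=-5280/2561; mL+mR=100/197 → advance +1; mR−mL=-11860/2561 → turn -1·90°
n=2: pose=(3,-2,N); sL=20/9, sR=20/9; mL=10/9, mR=0; mL+mR=10/9 → advance +1; mR−mL=-10/9 → turn -1·90°
n=3: pose=(3,-1,E); sL=200/53, sR=200/173; mL=-6700/9169, mR=24000/9169; mL+mR=100/53 → advance +1; mR−mL=30700/9169 → turn +1·90°
n=4: pose=(4,-1,N); sL=50/17, sR=5/2; mL=35/34, mR=15/34; mL+mR=25/17 → advance +1; mR−mL=-10/17 → turn -1·90°

0 5/4 50/37 215/296 -15/148 4 -1 S
1 200/197 40/13 6580/2561 -5280/2561 4 -2 W
2 20/9 20/9 10/9 0 3 -2 N
3 200/53 200/173 -6700/9169 24000/9169 3 -1 E
4 50/17 5/2 35/34 15/34 4 -1 N
final 4 0 E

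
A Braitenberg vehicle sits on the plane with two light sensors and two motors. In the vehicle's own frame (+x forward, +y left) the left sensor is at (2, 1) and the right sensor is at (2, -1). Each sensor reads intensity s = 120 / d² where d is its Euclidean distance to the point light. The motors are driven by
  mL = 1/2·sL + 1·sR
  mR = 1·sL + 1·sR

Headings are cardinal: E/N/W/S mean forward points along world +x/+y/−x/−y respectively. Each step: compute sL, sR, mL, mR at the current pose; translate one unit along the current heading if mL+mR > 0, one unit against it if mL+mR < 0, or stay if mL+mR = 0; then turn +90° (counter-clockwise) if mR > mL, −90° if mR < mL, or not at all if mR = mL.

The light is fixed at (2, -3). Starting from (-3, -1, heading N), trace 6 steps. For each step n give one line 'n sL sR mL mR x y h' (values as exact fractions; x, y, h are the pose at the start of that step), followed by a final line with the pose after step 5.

n=0: pose=(-3,-1,N); sL=30/13, sR=15/4; mL=255/52, mR=315/52; mL+mR=285/26 → advance +1; mR−mL=15/13 → turn +1·90°
n=1: pose=(-3,0,W); sL=120/53, sR=24/13; mL=2052/689, mR=2832/689; mL+mR=4884/689 → advance +1; mR−mL=60/53 → turn +1·90°
n=2: pose=(-4,0,S); sL=60/13, sR=12/5; mL=306/65, mR=456/65; mL+mR=762/65 → advance +1; mR−mL=30/13 → turn +1·90°
n=3: pose=(-4,-1,E); sL=24/5, sR=120/17; mL=804/85, mR=1008/85; mL+mR=1812/85 → advance +1; mR−mL=12/5 → turn +1·90°
n=4: pose=(-3,-1,N); sL=30/13, sR=15/4; mL=255/52, mR=315/52; mL+mR=285/26 → advance +1; mR−mL=15/13 → turn +1·90°
n=5: pose=(-3,0,W); sL=120/53, sR=24/13; mL=2052/689, mR=2832/689; mL+mR=4884/689 → advance +1; mR−mL=60/53 → turn +1·90°

0 30/13 15/4 255/52 315/52 -3 -1 N
1 120/53 24/13 2052/689 2832/689 -3 0 W
2 60/13 12/5 306/65 456/65 -4 0 S
3 24/5 120/17 804/85 1008/85 -4 -1 E
4 30/13 15/4 255/52 315/52 -3 -1 N
5 120/53 24/13 2052/689 2832/689 -3 0 W
final -4 0 S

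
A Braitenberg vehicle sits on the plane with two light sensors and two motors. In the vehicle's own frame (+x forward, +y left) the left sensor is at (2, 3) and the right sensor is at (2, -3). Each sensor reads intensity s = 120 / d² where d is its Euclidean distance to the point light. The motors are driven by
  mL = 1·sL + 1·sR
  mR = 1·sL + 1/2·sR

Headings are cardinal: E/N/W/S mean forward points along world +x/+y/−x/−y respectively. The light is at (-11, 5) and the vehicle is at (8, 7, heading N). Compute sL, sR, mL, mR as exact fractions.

15/34 6/25 579/850 477/850

left sensor world pos  = (5, 9); dL² = 272
right sensor world pos = (11, 9); dR² = 500
sL = 120/272 = 15/34
sR = 120/500 = 6/25
mL = 1·sL + 1·sR = 579/850
mR = 1·sL + 1/2·sR = 477/850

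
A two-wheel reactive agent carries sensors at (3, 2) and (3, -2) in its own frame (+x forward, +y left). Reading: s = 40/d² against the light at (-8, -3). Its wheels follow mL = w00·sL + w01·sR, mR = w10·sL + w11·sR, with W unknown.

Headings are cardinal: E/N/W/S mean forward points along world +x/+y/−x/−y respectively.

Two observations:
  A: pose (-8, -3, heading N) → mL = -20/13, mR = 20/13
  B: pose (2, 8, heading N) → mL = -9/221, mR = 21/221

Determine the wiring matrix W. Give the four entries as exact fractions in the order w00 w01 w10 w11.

obs A: pose=(-8,-3,N) → sL=40/13, sR=40/13, mL=-20/13, mR=20/13
obs B: pose=(2,8,N) → sL=2/13, sR=2/17, mL=-9/221, mR=21/221
sensor matrix S = [[40/13, 40/13], [2/13, 2/17]]; det S = -320/2873
solve [mL_A; mL_B] = S·[w00; w01] and [mR_A; mR_B] = S·[w10; w11]:
  w00 = 1/2, w01 = -1, w10 = 1, w11 = -1/2

1/2 -1 1 -1/2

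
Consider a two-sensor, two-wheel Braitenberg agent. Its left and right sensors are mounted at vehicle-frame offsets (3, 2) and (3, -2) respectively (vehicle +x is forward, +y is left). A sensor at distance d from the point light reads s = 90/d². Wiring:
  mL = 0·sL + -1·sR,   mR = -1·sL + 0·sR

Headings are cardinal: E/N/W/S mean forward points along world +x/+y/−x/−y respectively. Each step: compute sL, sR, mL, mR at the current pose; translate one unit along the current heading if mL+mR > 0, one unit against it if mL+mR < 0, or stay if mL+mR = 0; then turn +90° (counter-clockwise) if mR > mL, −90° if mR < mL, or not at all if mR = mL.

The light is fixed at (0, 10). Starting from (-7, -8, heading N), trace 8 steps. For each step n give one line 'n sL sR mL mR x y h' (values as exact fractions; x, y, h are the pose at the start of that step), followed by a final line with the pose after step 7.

n=0: pose=(-7,-8,N); sL=5/17, sR=9/25; mL=-9/25, mR=-5/17; mL+mR=-278/425 → advance -1; mR−mL=28/425 → turn +1·90°
n=1: pose=(-7,-9,W); sL=90/541, sR=90/389; mL=-90/389, mR=-90/541; mL+mR=-83700/210449 → advance -1; mR−mL=13680/210449 → turn +1·90°
n=2: pose=(-6,-9,S); sL=9/50, sR=45/274; mL=-45/274, mR=-9/50; mL+mR=-1179/3425 → advance -1; mR−mL=-54/3425 → turn -1·90°
n=3: pose=(-6,-8,W); sL=90/481, sR=90/337; mL=-90/337, mR=-90/481; mL+mR=-73620/162097 → advance -1; mR−mL=12960/162097 → turn +1·90°
n=4: pose=(-5,-8,S); sL=1/5, sR=9/49; mL=-9/49, mR=-1/5; mL+mR=-94/245 → advance -1; mR−mL=-4/245 → turn -1·90°
n=5: pose=(-5,-7,W); sL=18/85, sR=90/289; mL=-90/289, mR=-18/85; mL+mR=-756/1445 → advance -1; mR−mL=144/1445 → turn +1·90°
n=6: pose=(-4,-7,S); sL=45/202, sR=45/218; mL=-45/218, mR=-45/202; mL+mR=-4725/11009 → advance -1; mR−mL=-180/11009 → turn -1·90°
n=7: pose=(-4,-6,W); sL=90/373, sR=18/49; mL=-18/49, mR=-90/373; mL+mR=-11124/18277 → advance -1; mR−mL=2304/18277 → turn +1·90°

0 5/17 9/25 -9/25 -5/17 -7 -8 N
1 90/541 90/389 -90/389 -90/541 -7 -9 W
2 9/50 45/274 -45/274 -9/50 -6 -9 S
3 90/481 90/337 -90/337 -90/481 -6 -8 W
4 1/5 9/49 -9/49 -1/5 -5 -8 S
5 18/85 90/289 -90/289 -18/85 -5 -7 W
6 45/202 45/218 -45/218 -45/202 -4 -7 S
7 90/373 18/49 -18/49 -90/373 -4 -6 W
final -3 -6 S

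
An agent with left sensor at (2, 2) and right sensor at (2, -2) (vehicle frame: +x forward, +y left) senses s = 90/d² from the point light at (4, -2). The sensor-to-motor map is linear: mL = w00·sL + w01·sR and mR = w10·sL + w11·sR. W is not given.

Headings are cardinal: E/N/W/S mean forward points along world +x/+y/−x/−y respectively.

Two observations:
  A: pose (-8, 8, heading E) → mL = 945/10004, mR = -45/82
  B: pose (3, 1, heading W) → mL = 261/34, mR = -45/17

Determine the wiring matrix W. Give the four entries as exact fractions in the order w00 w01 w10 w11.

obs A: pose=(-8,8,E) → sL=45/122, sR=45/82, mL=945/10004, mR=-45/82
obs B: pose=(3,1,W) → sL=9, sR=45/17, mL=261/34, mR=-45/17
sensor matrix S = [[45/122, 45/82], [9, 45/17]]; det S = -168480/42517
solve [mL_A; mL_B] = S·[w00; w01] and [mR_A; mR_B] = S·[w10; w11]:
  w00 = 1, w01 = -1/2, w10 = 0, w11 = -1

1 -1/2 0 -1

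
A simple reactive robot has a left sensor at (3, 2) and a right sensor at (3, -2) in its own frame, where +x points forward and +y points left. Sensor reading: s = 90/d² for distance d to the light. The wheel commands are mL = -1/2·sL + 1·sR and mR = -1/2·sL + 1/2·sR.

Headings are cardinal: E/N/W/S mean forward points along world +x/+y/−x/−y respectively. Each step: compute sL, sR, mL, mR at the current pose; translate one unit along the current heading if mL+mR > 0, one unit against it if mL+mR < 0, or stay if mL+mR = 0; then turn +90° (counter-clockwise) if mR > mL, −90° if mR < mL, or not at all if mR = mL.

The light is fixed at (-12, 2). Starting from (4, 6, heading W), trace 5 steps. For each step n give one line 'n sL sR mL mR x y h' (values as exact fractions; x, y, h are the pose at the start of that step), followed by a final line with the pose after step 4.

n=0: pose=(4,6,W); sL=90/173, sR=18/41; mL=1269/7093, mR=-288/7093; mL+mR=981/7093 → advance +1; mR−mL=-9/41 → turn -1·90°
n=1: pose=(3,6,N); sL=45/109, sR=45/169; mL=2205/36842, mR=-1350/18421; mL+mR=-495/36842 → advance -1; mR−mL=-45/338 → turn -1·90°
n=2: pose=(3,5,E); sL=90/349, sR=18/65; mL=3357/22685, mR=216/22685; mL+mR=3573/22685 → advance +1; mR−mL=-9/65 → turn -1·90°
n=3: pose=(4,5,S); sL=5/18, sR=45/98; mL=565/1764, mR=40/441; mL+mR=725/1764 → advance +1; mR−mL=-45/196 → turn -1·90°
n=4: pose=(4,4,W); sL=90/169, sR=18/37; mL=1377/6253, mR=-144/6253; mL+mR=1233/6253 → advance +1; mR−mL=-9/37 → turn -1·90°

0 90/173 18/41 1269/7093 -288/7093 4 6 W
1 45/109 45/169 2205/36842 -1350/18421 3 6 N
2 90/349 18/65 3357/22685 216/22685 3 5 E
3 5/18 45/98 565/1764 40/441 4 5 S
4 90/169 18/37 1377/6253 -144/6253 4 4 W
final 3 4 N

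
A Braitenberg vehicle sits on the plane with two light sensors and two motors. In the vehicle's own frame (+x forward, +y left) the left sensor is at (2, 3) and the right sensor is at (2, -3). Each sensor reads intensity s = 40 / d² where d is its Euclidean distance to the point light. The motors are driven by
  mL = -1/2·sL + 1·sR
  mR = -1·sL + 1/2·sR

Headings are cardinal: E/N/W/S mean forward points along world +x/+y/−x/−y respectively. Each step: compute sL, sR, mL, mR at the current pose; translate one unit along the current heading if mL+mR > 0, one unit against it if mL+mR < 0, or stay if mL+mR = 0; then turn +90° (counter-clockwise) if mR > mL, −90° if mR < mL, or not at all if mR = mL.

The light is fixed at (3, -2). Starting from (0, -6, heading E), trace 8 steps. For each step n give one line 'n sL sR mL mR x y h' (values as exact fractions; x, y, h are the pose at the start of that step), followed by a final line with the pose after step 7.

n=0: pose=(0,-6,E); sL=20, sR=4/5; mL=-46/5, mR=-98/5; mL+mR=-144/5 → advance -1; mR−mL=-52/5 → turn -1·90°
n=1: pose=(-1,-6,S); sL=40/37, sR=8/17; mL=-44/629, mR=-532/629; mL+mR=-576/629 → advance -1; mR−mL=-488/629 → turn -1·90°
n=2: pose=(-1,-5,W); sL=5/9, sR=10/9; mL=5/6, mR=0; mL+mR=5/6 → advance +1; mR−mL=-5/6 → turn -1·90°
n=3: pose=(-2,-5,N); sL=8/13, sR=8; mL=100/13, mR=44/13; mL+mR=144/13 → advance +1; mR−mL=-56/13 → turn -1·90°
n=4: pose=(-2,-4,E); sL=4, sR=20/17; mL=-14/17, mR=-58/17; mL+mR=-72/17 → advance -1; mR−mL=-44/17 → turn -1·90°
n=5: pose=(-3,-4,S); sL=8/5, sR=40/97; mL=-188/485, mR=-676/485; mL+mR=-864/485 → advance -1; mR−mL=-488/485 → turn -1·90°
n=6: pose=(-3,-3,W); sL=1/2, sR=10/17; mL=23/68, mR=-7/34; mL+mR=9/68 → advance +1; mR−mL=-37/68 → turn -1·90°
n=7: pose=(-4,-3,N); sL=40/101, sR=40/17; mL=3700/1717, mR=1340/1717; mL+mR=5040/1717 → advance +1; mR−mL=-2360/1717 → turn -1·90°

0 20 4/5 -46/5 -98/5 0 -6 E
1 40/37 8/17 -44/629 -532/629 -1 -6 S
2 5/9 10/9 5/6 0 -1 -5 W
3 8/13 8 100/13 44/13 -2 -5 N
4 4 20/17 -14/17 -58/17 -2 -4 E
5 8/5 40/97 -188/485 -676/485 -3 -4 S
6 1/2 10/17 23/68 -7/34 -3 -3 W
7 40/101 40/17 3700/1717 1340/1717 -4 -3 N
final -4 -2 E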